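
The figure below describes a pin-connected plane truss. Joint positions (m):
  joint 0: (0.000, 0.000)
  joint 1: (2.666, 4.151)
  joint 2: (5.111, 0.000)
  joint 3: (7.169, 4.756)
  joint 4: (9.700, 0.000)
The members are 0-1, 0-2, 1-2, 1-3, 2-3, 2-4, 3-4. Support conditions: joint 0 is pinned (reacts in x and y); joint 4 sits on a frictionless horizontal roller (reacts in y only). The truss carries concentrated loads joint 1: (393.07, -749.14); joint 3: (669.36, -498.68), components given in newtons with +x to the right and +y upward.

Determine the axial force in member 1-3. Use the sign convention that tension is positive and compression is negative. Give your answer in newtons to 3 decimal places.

N=5 nodes, M=7 members, R=3 reactions → 2N=10, M+R=10
member 0 (0-1): L=4.9334, (cx,cy)=(0.5404,0.8414)
member 1 (0-2): L=5.1110, (cx,cy)=(1.0000,0.0000)
member 2 (1-2): L=4.8176, (cx,cy)=(0.5075,-0.8616)
member 3 (1-3): L=4.5435, (cx,cy)=(0.9911,0.1332)
member 4 (2-3): L=5.1822, (cx,cy)=(0.3971,0.9178)
member 5 (2-4): L=4.5890, (cx,cy)=(1.0000,0.0000)
member 6 (3-4): L=5.3875, (cx,cy)=(0.4698,-0.8828)
solve A·x = −loads:
  F[0-1] = -210.3125 N (compression)
  F[0-2] = +1176.0826 N (tension)
  F[1-2] = -688.5808 N (compression)
  F[1-3] = -158.6678 N (compression)
  F[2-3] = +646.4739 N (tension)
  F[2-4] = +569.8801 N (tension)
  F[3-4] = -1213.0569 N (compression)
  Rx@0 = -1062.4300 N
  Ry@0 = +176.9588 N
  Ry@4 = +1070.8612 N

-158.668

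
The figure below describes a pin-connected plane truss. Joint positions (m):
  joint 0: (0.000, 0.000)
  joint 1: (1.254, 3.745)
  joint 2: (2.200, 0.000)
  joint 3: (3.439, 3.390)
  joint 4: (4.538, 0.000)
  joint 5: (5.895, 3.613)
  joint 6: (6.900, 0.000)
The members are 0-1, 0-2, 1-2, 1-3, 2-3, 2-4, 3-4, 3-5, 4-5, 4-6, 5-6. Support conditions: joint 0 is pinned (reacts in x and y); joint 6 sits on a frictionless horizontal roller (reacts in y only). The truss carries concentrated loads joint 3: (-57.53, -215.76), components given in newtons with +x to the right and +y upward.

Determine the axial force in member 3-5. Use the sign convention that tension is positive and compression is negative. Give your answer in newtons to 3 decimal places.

-53.874

N=7 nodes, M=11 members, R=3 reactions → 2N=14, M+R=14
member 0 (0-1): L=3.9494, (cx,cy)=(0.3175,0.9483)
member 1 (0-2): L=2.2000, (cx,cy)=(1.0000,0.0000)
member 2 (1-2): L=3.8626, (cx,cy)=(0.2449,-0.9695)
member 3 (1-3): L=2.2137, (cx,cy)=(0.9871,-0.1604)
member 4 (2-3): L=3.6093, (cx,cy)=(0.3433,0.9392)
member 5 (2-4): L=2.3380, (cx,cy)=(1.0000,0.0000)
member 6 (3-4): L=3.5637, (cx,cy)=(0.3084,-0.9513)
member 7 (3-5): L=2.4661, (cx,cy)=(0.9959,0.0904)
member 8 (4-5): L=3.8594, (cx,cy)=(0.3516,0.9361)
member 9 (4-6): L=2.3620, (cx,cy)=(1.0000,0.0000)
member 10 (5-6): L=3.7502, (cx,cy)=(0.2680,-0.9634)
solve A·x = −loads:
  F[0-1] = -143.9372 N (compression)
  F[0-2] = -11.8272 N (compression)
  F[1-2] = +154.7872 N (tension)
  F[1-3] = -84.7081 N (compression)
  F[2-3] = -159.7826 N (compression)
  F[2-4] = +80.9315 N (tension)
  F[3-4] = -88.4541 N (compression)
  F[3-5] = -53.8741 N (compression)
  F[4-5] = +89.8821 N (tension)
  F[4-6] = +22.0503 N (tension)
  F[5-6] = -82.2809 N (compression)
  Rx@0 = +57.5300 N
  Ry@0 = +136.4887 N
  Ry@6 = +79.2713 N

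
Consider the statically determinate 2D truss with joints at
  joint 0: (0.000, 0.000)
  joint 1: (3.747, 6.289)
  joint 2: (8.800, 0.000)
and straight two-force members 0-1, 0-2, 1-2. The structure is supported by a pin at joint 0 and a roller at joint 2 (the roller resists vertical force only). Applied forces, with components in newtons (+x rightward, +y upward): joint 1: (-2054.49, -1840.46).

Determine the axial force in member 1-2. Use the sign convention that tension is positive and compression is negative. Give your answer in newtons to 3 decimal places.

878.201

N=3 nodes, M=3 members, R=3 reactions → 2N=6, M+R=6
member 0 (0-1): L=7.3206, (cx,cy)=(0.5118,0.8591)
member 1 (0-2): L=8.8000, (cx,cy)=(1.0000,0.0000)
member 2 (1-2): L=8.0675, (cx,cy)=(0.6263,-0.7795)
solve A·x = −loads:
  F[0-1] = -2939.2618 N (compression)
  F[0-2] = -550.0534 N (compression)
  F[1-2] = +878.2008 N (tension)
  Rx@0 = +2054.4900 N
  Ry@0 = +2525.0605 N
  Ry@2 = -684.6005 N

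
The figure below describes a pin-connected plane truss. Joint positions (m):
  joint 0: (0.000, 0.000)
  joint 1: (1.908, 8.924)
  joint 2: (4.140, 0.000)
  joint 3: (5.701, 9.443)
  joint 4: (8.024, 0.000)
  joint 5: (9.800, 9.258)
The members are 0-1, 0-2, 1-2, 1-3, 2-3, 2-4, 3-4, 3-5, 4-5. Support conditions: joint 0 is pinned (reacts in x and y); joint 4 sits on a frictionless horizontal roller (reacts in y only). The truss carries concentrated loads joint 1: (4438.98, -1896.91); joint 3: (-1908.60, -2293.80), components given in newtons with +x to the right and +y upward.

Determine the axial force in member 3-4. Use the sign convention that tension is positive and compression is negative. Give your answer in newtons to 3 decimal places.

N=6 nodes, M=9 members, R=3 reactions → 2N=12, M+R=12
member 0 (0-1): L=9.1257, (cx,cy)=(0.2091,0.9779)
member 1 (0-2): L=4.1400, (cx,cy)=(1.0000,0.0000)
member 2 (1-2): L=9.1989, (cx,cy)=(0.2426,-0.9701)
member 3 (1-3): L=3.8283, (cx,cy)=(0.9908,0.1356)
member 4 (2-3): L=9.5712, (cx,cy)=(0.1631,0.9866)
member 5 (2-4): L=3.8840, (cx,cy)=(1.0000,0.0000)
member 6 (3-4): L=9.7245, (cx,cy)=(0.2389,-0.9710)
member 7 (3-5): L=4.1032, (cx,cy)=(0.9990,-0.0451)
member 8 (4-5): L=9.4268, (cx,cy)=(0.1884,0.9821)
solve A·x = −loads:
  F[0-1] = +593.9534 N (tension)
  F[0-2] = +2406.1962 N (tension)
  F[1-2] = -3057.9897 N (compression)
  F[1-3] = -3606.1032 N (compression)
  F[2-3] = +3006.8680 N (tension)
  F[2-4] = +1173.8090 N (tension)
  F[3-4] = -4913.7953 N (compression)
  F[3-5] = -0.0000 N (tension)
  F[4-5] = +0.0000 N (tension)
  Rx@0 = -2530.3800 N
  Ry@0 = -580.8261 N
  Ry@4 = +4771.5361 N

-4913.795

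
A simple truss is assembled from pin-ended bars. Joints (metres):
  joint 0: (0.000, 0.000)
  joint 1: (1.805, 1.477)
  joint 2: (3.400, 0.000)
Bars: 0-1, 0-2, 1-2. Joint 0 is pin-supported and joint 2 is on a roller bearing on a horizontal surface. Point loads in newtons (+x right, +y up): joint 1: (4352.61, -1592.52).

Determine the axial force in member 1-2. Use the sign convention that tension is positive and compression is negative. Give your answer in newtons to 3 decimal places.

N=3 nodes, M=3 members, R=3 reactions → 2N=6, M+R=6
member 0 (0-1): L=2.3323, (cx,cy)=(0.7739,0.6333)
member 1 (0-2): L=3.4000, (cx,cy)=(1.0000,0.0000)
member 2 (1-2): L=2.1738, (cx,cy)=(0.7337,-0.6794)
solve A·x = −loads:
  F[0-1] = +1806.0536 N (tension)
  F[0-2] = +2954.8706 N (tension)
  F[1-2] = -4027.2088 N (compression)
  Rx@0 = -4352.6100 N
  Ry@0 = -1143.7458 N
  Ry@2 = +2736.2658 N

-4027.209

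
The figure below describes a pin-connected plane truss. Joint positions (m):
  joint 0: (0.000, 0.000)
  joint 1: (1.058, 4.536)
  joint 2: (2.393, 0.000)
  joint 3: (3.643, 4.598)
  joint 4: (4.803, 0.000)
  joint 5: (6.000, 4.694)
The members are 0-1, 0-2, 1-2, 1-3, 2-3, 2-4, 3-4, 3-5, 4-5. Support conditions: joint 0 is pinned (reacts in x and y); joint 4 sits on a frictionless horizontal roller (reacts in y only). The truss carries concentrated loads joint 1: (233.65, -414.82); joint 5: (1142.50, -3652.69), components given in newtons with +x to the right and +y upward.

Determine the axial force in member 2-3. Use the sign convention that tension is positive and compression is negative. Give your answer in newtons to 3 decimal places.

2401.521

N=6 nodes, M=9 members, R=3 reactions → 2N=12, M+R=12
member 0 (0-1): L=4.6578, (cx,cy)=(0.2271,0.9739)
member 1 (0-2): L=2.3930, (cx,cy)=(1.0000,0.0000)
member 2 (1-2): L=4.7284, (cx,cy)=(0.2823,-0.9593)
member 3 (1-3): L=2.5857, (cx,cy)=(0.9997,0.0240)
member 4 (2-3): L=4.7649, (cx,cy)=(0.2623,0.9650)
member 5 (2-4): L=2.4100, (cx,cy)=(1.0000,0.0000)
member 6 (3-4): L=4.7421, (cx,cy)=(0.2446,-0.9696)
member 7 (3-5): L=2.3590, (cx,cy)=(0.9992,0.0407)
member 8 (4-5): L=4.8442, (cx,cy)=(0.2471,0.9690)
solve A·x = −loads:
  F[0-1] = +1975.7559 N (tension)
  F[0-2] = +927.3607 N (tension)
  F[1-2] = -2415.6941 N (compression)
  F[1-3] = +897.4398 N (tension)
  F[2-3] = +2401.5210 N (tension)
  F[2-4] = -384.6871 N (compression)
  F[3-4] = -2324.1820 N (compression)
  F[3-5] = +2097.4638 N (tension)
  F[4-5] = -3857.6736 N (compression)
  Rx@0 = -1376.1500 N
  Ry@0 = -1924.1100 N
  Ry@4 = +5991.6200 N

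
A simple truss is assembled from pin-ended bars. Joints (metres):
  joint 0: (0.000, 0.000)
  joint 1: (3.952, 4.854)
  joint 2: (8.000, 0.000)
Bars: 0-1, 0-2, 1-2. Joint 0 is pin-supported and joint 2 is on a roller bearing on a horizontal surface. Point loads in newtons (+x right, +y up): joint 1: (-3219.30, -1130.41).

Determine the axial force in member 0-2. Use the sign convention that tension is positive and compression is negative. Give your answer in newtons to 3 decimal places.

-1163.269

N=3 nodes, M=3 members, R=3 reactions → 2N=6, M+R=6
member 0 (0-1): L=6.2594, (cx,cy)=(0.6314,0.7755)
member 1 (0-2): L=8.0000, (cx,cy)=(1.0000,0.0000)
member 2 (1-2): L=6.3204, (cx,cy)=(0.6405,-0.7680)
solve A·x = −loads:
  F[0-1] = -3256.4388 N (compression)
  F[0-2] = -1163.2686 N (compression)
  F[1-2] = +1816.2889 N (tension)
  Rx@0 = +3219.3000 N
  Ry@0 = +2525.2977 N
  Ry@2 = -1394.8877 N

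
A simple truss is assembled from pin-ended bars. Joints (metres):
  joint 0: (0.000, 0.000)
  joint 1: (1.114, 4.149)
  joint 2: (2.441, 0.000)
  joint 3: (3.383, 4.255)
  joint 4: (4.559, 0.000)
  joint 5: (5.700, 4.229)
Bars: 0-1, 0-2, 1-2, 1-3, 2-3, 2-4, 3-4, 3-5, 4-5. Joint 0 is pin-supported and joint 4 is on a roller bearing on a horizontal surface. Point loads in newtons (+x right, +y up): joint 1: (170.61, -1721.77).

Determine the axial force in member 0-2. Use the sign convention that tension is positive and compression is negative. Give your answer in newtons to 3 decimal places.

478.252

N=6 nodes, M=9 members, R=3 reactions → 2N=12, M+R=12
member 0 (0-1): L=4.2960, (cx,cy)=(0.2593,0.9658)
member 1 (0-2): L=2.4410, (cx,cy)=(1.0000,0.0000)
member 2 (1-2): L=4.3560, (cx,cy)=(0.3046,-0.9525)
member 3 (1-3): L=2.2715, (cx,cy)=(0.9989,0.0467)
member 4 (2-3): L=4.3580, (cx,cy)=(0.2162,0.9764)
member 5 (2-4): L=2.1180, (cx,cy)=(1.0000,0.0000)
member 6 (3-4): L=4.4145, (cx,cy)=(0.2664,-0.9639)
member 7 (3-5): L=2.3171, (cx,cy)=(0.9999,-0.0112)
member 8 (4-5): L=4.3802, (cx,cy)=(0.2605,0.9655)
solve A·x = −loads:
  F[0-1] = -1186.3676 N (compression)
  F[0-2] = +478.2517 N (tension)
  F[1-2] = -618.9367 N (compression)
  F[1-3] = -290.0184 N (compression)
  F[2-3] = +603.7922 N (tension)
  F[2-4] = +159.1910 N (tension)
  F[3-4] = -597.5782 N (compression)
  F[3-5] = +0.0000 N (tension)
  F[4-5] = -0.0000 N (compression)
  Rx@0 = -170.6100 N
  Ry@0 = +1145.7856 N
  Ry@4 = +575.9844 N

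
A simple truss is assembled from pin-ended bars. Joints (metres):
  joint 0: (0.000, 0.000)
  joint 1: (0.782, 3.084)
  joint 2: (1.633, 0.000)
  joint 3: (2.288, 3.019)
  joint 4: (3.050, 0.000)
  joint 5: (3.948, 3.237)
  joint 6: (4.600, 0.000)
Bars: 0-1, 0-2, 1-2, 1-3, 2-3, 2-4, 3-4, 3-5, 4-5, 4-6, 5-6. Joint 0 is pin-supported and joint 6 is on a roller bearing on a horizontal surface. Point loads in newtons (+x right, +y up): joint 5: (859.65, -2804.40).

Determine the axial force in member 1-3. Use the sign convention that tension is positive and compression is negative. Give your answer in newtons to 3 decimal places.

111.268

N=7 nodes, M=11 members, R=3 reactions → 2N=14, M+R=14
member 0 (0-1): L=3.1816, (cx,cy)=(0.2458,0.9693)
member 1 (0-2): L=1.6330, (cx,cy)=(1.0000,0.0000)
member 2 (1-2): L=3.1993, (cx,cy)=(0.2660,-0.9640)
member 3 (1-3): L=1.5074, (cx,cy)=(0.9991,-0.0431)
member 4 (2-3): L=3.0892, (cx,cy)=(0.2120,0.9773)
member 5 (2-4): L=1.4170, (cx,cy)=(1.0000,0.0000)
member 6 (3-4): L=3.1137, (cx,cy)=(0.2447,-0.9696)
member 7 (3-5): L=1.6743, (cx,cy)=(0.9915,0.1302)
member 8 (4-5): L=3.3593, (cx,cy)=(0.2673,0.9636)
member 9 (4-6): L=1.5500, (cx,cy)=(1.0000,0.0000)
member 10 (5-6): L=3.3020, (cx,cy)=(0.1975,-0.9803)
solve A·x = −loads:
  F[0-1] = +214.0036 N (tension)
  F[0-2] = +807.0504 N (tension)
  F[1-2] = -220.1686 N (compression)
  F[1-3] = +111.2677 N (tension)
  F[2-3] = +217.1744 N (tension)
  F[2-4] = +702.4390 N (tension)
  F[3-4] = -186.4702 N (compression)
  F[3-5] = +204.5868 N (tension)
  F[4-5] = +187.6283 N (tension)
  F[4-6] = +606.6478 N (tension)
  F[5-6] = -3072.3272 N (compression)
  Rx@0 = -859.6500 N
  Ry@0 = -207.4388 N
  Ry@6 = +3011.8388 N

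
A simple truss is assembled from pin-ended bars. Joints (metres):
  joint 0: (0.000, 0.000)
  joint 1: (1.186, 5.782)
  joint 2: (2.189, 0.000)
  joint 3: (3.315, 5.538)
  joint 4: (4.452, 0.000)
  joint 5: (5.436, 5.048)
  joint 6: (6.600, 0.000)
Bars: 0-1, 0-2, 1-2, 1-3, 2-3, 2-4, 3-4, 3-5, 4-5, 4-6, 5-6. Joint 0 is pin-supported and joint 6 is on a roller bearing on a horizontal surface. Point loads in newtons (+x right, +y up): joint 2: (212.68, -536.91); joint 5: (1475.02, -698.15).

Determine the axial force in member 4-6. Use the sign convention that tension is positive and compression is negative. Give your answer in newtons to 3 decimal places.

433.794

N=7 nodes, M=11 members, R=3 reactions → 2N=14, M+R=14
member 0 (0-1): L=5.9024, (cx,cy)=(0.2009,0.9796)
member 1 (0-2): L=2.1890, (cx,cy)=(1.0000,0.0000)
member 2 (1-2): L=5.8684, (cx,cy)=(0.1709,-0.9853)
member 3 (1-3): L=2.1429, (cx,cy)=(0.9935,-0.1139)
member 4 (2-3): L=5.6513, (cx,cy)=(0.1992,0.9799)
member 5 (2-4): L=2.2630, (cx,cy)=(1.0000,0.0000)
member 6 (3-4): L=5.6535, (cx,cy)=(0.2011,-0.9796)
member 7 (3-5): L=2.1769, (cx,cy)=(0.9743,-0.2251)
member 8 (4-5): L=5.1430, (cx,cy)=(0.1913,0.9815)
member 9 (4-6): L=2.1480, (cx,cy)=(1.0000,0.0000)
member 10 (5-6): L=5.1805, (cx,cy)=(0.2247,-0.9744)
solve A·x = −loads:
  F[0-1] = +659.6578 N (tension)
  F[0-2] = +1555.1511 N (tension)
  F[1-2] = -684.8885 N (compression)
  F[1-3] = +251.2418 N (tension)
  F[2-3] = +1236.5134 N (tension)
  F[2-4] = +979.0420 N (tension)
  F[3-4] = -1390.7275 N (compression)
  F[3-5] = +796.1030 N (tension)
  F[4-5] = +1387.9527 N (tension)
  F[4-6] = +433.7938 N (tension)
  F[5-6] = -1930.6295 N (compression)
  Rx@0 = -1687.7000 N
  Ry@0 = -646.2037 N
  Ry@6 = +1881.2637 N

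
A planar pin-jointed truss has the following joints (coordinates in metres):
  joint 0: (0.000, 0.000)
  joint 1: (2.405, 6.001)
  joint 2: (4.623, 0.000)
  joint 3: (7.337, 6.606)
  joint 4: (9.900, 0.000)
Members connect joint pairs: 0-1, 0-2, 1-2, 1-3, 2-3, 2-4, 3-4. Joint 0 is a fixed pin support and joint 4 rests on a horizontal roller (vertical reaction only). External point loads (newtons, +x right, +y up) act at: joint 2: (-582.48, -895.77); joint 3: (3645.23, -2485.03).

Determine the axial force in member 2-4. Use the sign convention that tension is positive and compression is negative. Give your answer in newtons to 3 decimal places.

N=5 nodes, M=7 members, R=3 reactions → 2N=10, M+R=10
member 0 (0-1): L=6.4650, (cx,cy)=(0.3720,0.9282)
member 1 (0-2): L=4.6230, (cx,cy)=(1.0000,0.0000)
member 2 (1-2): L=6.3978, (cx,cy)=(0.3467,-0.9380)
member 3 (1-3): L=4.9690, (cx,cy)=(0.9926,0.1218)
member 4 (2-3): L=7.1418, (cx,cy)=(0.3800,0.9250)
member 5 (2-4): L=5.2770, (cx,cy)=(1.0000,0.0000)
member 6 (3-4): L=7.0858, (cx,cy)=(0.3617,-0.9323)
solve A·x = −loads:
  F[0-1] = +1412.9491 N (tension)
  F[0-2] = +2537.1273 N (tension)
  F[1-2] = -1271.8554 N (compression)
  F[1-3] = +973.7983 N (tension)
  F[2-3] = +2258.1562 N (tension)
  F[2-4] = +1820.5383 N (tension)
  F[3-4] = -5033.1348 N (compression)
  Rx@0 = -3062.7500 N
  Ry@0 = -1311.5434 N
  Ry@4 = +4692.3434 N

1820.538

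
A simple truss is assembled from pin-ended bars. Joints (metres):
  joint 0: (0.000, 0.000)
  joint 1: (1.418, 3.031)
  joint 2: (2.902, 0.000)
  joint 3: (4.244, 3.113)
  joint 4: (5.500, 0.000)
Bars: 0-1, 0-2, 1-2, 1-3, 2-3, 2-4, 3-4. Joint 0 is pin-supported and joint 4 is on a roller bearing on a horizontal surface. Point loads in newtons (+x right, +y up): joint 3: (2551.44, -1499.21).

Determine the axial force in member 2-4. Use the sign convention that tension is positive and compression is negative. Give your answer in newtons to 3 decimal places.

N=5 nodes, M=7 members, R=3 reactions → 2N=10, M+R=10
member 0 (0-1): L=3.3463, (cx,cy)=(0.4238,0.9058)
member 1 (0-2): L=2.9020, (cx,cy)=(1.0000,0.0000)
member 2 (1-2): L=3.3748, (cx,cy)=(0.4397,-0.8981)
member 3 (1-3): L=2.8272, (cx,cy)=(0.9996,0.0290)
member 4 (2-3): L=3.3899, (cx,cy)=(0.3959,0.9183)
member 5 (2-4): L=2.5980, (cx,cy)=(1.0000,0.0000)
member 6 (3-4): L=3.3568, (cx,cy)=(0.3742,-0.9274)
solve A·x = −loads:
  F[0-1] = +1216.3575 N (tension)
  F[0-2] = +2036.0057 N (tension)
  F[1-2] = -1193.1136 N (compression)
  F[1-3] = +1040.5210 N (tension)
  F[2-3] = +1166.9022 N (tension)
  F[2-4] = +1049.4076 N (tension)
  F[3-4] = -2804.6834 N (compression)
  Rx@0 = -2551.4400 N
  Ry@0 = -1101.7500 N
  Ry@4 = +2600.9600 N

1049.408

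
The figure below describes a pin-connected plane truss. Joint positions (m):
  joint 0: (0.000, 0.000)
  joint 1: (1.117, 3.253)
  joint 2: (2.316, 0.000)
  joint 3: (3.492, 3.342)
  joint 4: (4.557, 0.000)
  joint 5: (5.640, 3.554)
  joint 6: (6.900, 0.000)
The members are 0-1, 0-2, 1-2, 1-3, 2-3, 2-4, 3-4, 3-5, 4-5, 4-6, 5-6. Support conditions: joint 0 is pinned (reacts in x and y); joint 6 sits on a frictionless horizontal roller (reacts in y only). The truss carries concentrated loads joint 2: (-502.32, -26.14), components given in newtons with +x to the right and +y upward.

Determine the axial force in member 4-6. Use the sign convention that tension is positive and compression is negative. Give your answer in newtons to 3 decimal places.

3.111

N=7 nodes, M=11 members, R=3 reactions → 2N=14, M+R=14
member 0 (0-1): L=3.4394, (cx,cy)=(0.3248,0.9458)
member 1 (0-2): L=2.3160, (cx,cy)=(1.0000,0.0000)
member 2 (1-2): L=3.4669, (cx,cy)=(0.3458,-0.9383)
member 3 (1-3): L=2.3767, (cx,cy)=(0.9993,0.0374)
member 4 (2-3): L=3.5429, (cx,cy)=(0.3319,0.9433)
member 5 (2-4): L=2.2410, (cx,cy)=(1.0000,0.0000)
member 6 (3-4): L=3.5076, (cx,cy)=(0.3036,-0.9528)
member 7 (3-5): L=2.1584, (cx,cy)=(0.9952,0.0982)
member 8 (4-5): L=3.7153, (cx,cy)=(0.2915,0.9566)
member 9 (4-6): L=2.3430, (cx,cy)=(1.0000,0.0000)
member 10 (5-6): L=3.7707, (cx,cy)=(0.3342,-0.9425)
solve A·x = −loads:
  F[0-1] = -18.3613 N (compression)
  F[0-2] = -496.3569 N (compression)
  F[1-2] = +18.0211 N (tension)
  F[1-3] = -12.2040 N (compression)
  F[2-3] = +9.7858 N (tension)
  F[2-4] = +8.9472 N (tension)
  F[3-4] = -9.8264 N (compression)
  F[3-5] = -5.9926 N (compression)
  F[4-5] = +9.7876 N (tension)
  F[4-6] = +3.1106 N (tension)
  F[5-6] = -9.3090 N (compression)
  Rx@0 = +502.3200 N
  Ry@0 = +17.3661 N
  Ry@6 = +8.7739 N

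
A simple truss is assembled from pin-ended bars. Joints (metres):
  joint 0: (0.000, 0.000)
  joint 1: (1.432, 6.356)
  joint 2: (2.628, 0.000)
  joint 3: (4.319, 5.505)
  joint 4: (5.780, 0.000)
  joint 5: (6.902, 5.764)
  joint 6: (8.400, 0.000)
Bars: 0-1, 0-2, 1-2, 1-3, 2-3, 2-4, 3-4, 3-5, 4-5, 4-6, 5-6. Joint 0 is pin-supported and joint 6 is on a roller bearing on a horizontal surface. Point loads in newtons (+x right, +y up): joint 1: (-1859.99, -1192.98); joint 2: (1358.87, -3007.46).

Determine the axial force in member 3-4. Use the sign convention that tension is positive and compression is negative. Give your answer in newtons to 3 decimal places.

284.875

N=7 nodes, M=11 members, R=3 reactions → 2N=14, M+R=14
member 0 (0-1): L=6.5153, (cx,cy)=(0.2198,0.9755)
member 1 (0-2): L=2.6280, (cx,cy)=(1.0000,0.0000)
member 2 (1-2): L=6.4675, (cx,cy)=(0.1849,-0.9828)
member 3 (1-3): L=3.0098, (cx,cy)=(0.9592,-0.2827)
member 4 (2-3): L=5.7589, (cx,cy)=(0.2936,0.9559)
member 5 (2-4): L=3.1520, (cx,cy)=(1.0000,0.0000)
member 6 (3-4): L=5.6956, (cx,cy)=(0.2565,-0.9665)
member 7 (3-5): L=2.5960, (cx,cy)=(0.9950,0.0998)
member 8 (4-5): L=5.8722, (cx,cy)=(0.1911,0.9816)
member 9 (4-6): L=2.6200, (cx,cy)=(1.0000,0.0000)
member 10 (5-6): L=5.9555, (cx,cy)=(0.2515,-0.9678)
solve A·x = −loads:
  F[0-1] = -4575.4343 N (compression)
  F[0-2] = +504.5136 N (tension)
  F[1-2] = +3252.0940 N (tension)
  F[1-3] = +263.7297 N (tension)
  F[2-3] = -197.2397 N (compression)
  F[2-4] = -195.0521 N (compression)
  F[3-4] = +284.8750 N (tension)
  F[3-5] = +122.5890 N (tension)
  F[4-5] = -280.5112 N (compression)
  F[4-6] = -68.3800 N (compression)
  F[5-6] = +271.8528 N (tension)
  Rx@0 = +501.1200 N
  Ry@0 = +4463.5524 N
  Ry@6 = -263.1124 N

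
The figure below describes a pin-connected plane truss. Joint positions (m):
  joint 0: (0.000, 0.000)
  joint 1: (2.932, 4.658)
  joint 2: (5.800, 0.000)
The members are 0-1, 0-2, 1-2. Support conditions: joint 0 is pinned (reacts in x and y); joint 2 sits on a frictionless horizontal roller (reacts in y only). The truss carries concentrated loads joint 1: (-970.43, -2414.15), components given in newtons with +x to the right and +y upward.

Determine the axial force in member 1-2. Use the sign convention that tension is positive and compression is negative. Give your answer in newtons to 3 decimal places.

N=3 nodes, M=3 members, R=3 reactions → 2N=6, M+R=6
member 0 (0-1): L=5.5040, (cx,cy)=(0.5327,0.8463)
member 1 (0-2): L=5.8000, (cx,cy)=(1.0000,0.0000)
member 2 (1-2): L=5.4701, (cx,cy)=(0.5243,-0.8515)
solve A·x = −loads:
  F[0-1] = -2331.4572 N (compression)
  F[0-2] = +271.5541 N (tension)
  F[1-2] = -517.9352 N (compression)
  Rx@0 = +970.4300 N
  Ry@0 = +1973.1112 N
  Ry@2 = +441.0388 N

-517.935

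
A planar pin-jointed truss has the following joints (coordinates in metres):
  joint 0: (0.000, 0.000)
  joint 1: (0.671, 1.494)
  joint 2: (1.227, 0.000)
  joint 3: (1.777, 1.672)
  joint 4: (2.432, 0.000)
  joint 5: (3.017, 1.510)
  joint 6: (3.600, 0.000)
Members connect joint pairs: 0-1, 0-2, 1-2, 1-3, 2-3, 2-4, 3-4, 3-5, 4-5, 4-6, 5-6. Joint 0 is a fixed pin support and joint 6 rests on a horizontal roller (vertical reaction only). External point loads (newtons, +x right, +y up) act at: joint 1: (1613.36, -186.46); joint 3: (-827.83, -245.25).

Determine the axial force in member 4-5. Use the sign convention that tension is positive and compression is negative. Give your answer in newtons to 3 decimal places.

427.328

N=7 nodes, M=11 members, R=3 reactions → 2N=14, M+R=14
member 0 (0-1): L=1.6378, (cx,cy)=(0.4097,0.9122)
member 1 (0-2): L=1.2270, (cx,cy)=(1.0000,0.0000)
member 2 (1-2): L=1.5941, (cx,cy)=(0.3488,-0.9372)
member 3 (1-3): L=1.1202, (cx,cy)=(0.9873,0.1589)
member 4 (2-3): L=1.7601, (cx,cy)=(0.3125,0.9499)
member 5 (2-4): L=1.2050, (cx,cy)=(1.0000,0.0000)
member 6 (3-4): L=1.7957, (cx,cy)=(0.3648,-0.9311)
member 7 (3-5): L=1.2505, (cx,cy)=(0.9916,-0.1295)
member 8 (4-5): L=1.6194, (cx,cy)=(0.3613,0.9325)
member 9 (4-6): L=1.1680, (cx,cy)=(1.0000,0.0000)
member 10 (5-6): L=1.6186, (cx,cy)=(0.3602,-0.9329)
solve A·x = −loads:
  F[0-1] = +10.0475 N (tension)
  F[0-2] = +781.4135 N (tension)
  F[1-2] = -457.6675 N (compression)
  F[1-3] = -1468.2697 N (compression)
  F[2-3] = +451.5376 N (tension)
  F[2-4] = +480.6915 N (tension)
  F[3-4] = -427.9538 N (compression)
  F[3-5] = -327.3510 N (compression)
  F[4-5] = +427.3276 N (tension)
  F[4-6] = +170.2188 N (tension)
  F[5-6] = -472.5947 N (compression)
  Rx@0 = -785.5300 N
  Ry@0 = -9.1656 N
  Ry@6 = +440.8756 N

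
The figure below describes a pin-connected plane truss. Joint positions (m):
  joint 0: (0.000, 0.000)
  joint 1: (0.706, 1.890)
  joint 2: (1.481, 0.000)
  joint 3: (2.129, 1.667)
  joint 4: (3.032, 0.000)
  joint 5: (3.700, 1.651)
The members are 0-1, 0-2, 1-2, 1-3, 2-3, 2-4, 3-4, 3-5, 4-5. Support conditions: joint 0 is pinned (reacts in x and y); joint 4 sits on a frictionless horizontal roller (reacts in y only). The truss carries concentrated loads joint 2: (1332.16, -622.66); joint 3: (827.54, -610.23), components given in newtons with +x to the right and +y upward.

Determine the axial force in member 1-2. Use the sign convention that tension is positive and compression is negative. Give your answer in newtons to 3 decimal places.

55.355

N=6 nodes, M=9 members, R=3 reactions → 2N=12, M+R=12
member 0 (0-1): L=2.0176, (cx,cy)=(0.3499,0.9368)
member 1 (0-2): L=1.4810, (cx,cy)=(1.0000,0.0000)
member 2 (1-2): L=2.0427, (cx,cy)=(0.3794,-0.9252)
member 3 (1-3): L=1.4404, (cx,cy)=(0.9879,-0.1548)
member 4 (2-3): L=1.7885, (cx,cy)=(0.3623,0.9321)
member 5 (2-4): L=1.5510, (cx,cy)=(1.0000,0.0000)
member 6 (3-4): L=1.8959, (cx,cy)=(0.4763,-0.8793)
member 7 (3-5): L=1.5711, (cx,cy)=(0.9999,-0.0102)
member 8 (4-5): L=1.7810, (cx,cy)=(0.3751,0.9270)
solve A·x = −loads:
  F[0-1] = -48.3308 N (compression)
  F[0-2] = +2176.6123 N (tension)
  F[1-2] = +55.3553 N (tension)
  F[1-3] = -38.3766 N (compression)
  F[2-3] = +613.0991 N (tension)
  F[2-4] = +643.3211 N (tension)
  F[3-4] = -1350.6632 N (compression)
  F[3-5] = +0.0000 N (tension)
  F[4-5] = -0.0000 N (compression)
  Rx@0 = -2159.7000 N
  Ry@0 = +45.2751 N
  Ry@4 = +1187.6149 N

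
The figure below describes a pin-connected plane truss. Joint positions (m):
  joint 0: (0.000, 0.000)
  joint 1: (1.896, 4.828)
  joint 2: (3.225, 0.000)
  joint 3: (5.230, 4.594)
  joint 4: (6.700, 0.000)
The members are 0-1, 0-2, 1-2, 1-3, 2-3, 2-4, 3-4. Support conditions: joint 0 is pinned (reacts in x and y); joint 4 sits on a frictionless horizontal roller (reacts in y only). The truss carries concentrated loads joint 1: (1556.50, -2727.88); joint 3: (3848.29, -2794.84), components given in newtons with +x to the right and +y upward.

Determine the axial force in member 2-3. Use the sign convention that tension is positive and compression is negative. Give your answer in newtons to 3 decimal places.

4275.236

N=5 nodes, M=7 members, R=3 reactions → 2N=10, M+R=10
member 0 (0-1): L=5.1869, (cx,cy)=(0.3655,0.9308)
member 1 (0-2): L=3.2250, (cx,cy)=(1.0000,0.0000)
member 2 (1-2): L=5.0076, (cx,cy)=(0.2654,-0.9641)
member 3 (1-3): L=3.3422, (cx,cy)=(0.9975,-0.0700)
member 4 (2-3): L=5.0125, (cx,cy)=(0.4000,0.9165)
member 5 (2-4): L=3.4750, (cx,cy)=(1.0000,0.0000)
member 6 (3-4): L=4.8235, (cx,cy)=(0.3048,-0.9524)
solve A·x = −loads:
  F[0-1] = +1279.7032 N (tension)
  F[0-2] = +4937.0161 N (tension)
  F[1-2] = -4064.0555 N (compression)
  F[1-3] = -10.1596 N (compression)
  F[2-3] = +4275.2362 N (tension)
  F[2-4] = +2148.3201 N (tension)
  F[3-4] = -7049.2036 N (compression)
  Rx@0 = -5404.7900 N
  Ry@0 = -1191.1457 N
  Ry@4 = +6713.8657 N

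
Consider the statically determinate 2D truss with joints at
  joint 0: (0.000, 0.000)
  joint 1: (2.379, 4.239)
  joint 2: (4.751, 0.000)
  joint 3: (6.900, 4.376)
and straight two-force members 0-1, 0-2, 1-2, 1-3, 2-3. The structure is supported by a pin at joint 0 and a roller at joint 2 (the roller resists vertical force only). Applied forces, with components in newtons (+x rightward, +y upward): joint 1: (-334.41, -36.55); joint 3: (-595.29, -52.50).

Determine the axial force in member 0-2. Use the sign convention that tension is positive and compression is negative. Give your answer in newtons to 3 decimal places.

-457.618

N=4 nodes, M=5 members, R=3 reactions → 2N=8, M+R=8
member 0 (0-1): L=4.8609, (cx,cy)=(0.4894,0.8721)
member 1 (0-2): L=4.7510, (cx,cy)=(1.0000,0.0000)
member 2 (1-2): L=4.8575, (cx,cy)=(0.4883,-0.8727)
member 3 (1-3): L=4.5231, (cx,cy)=(0.9995,0.0303)
member 4 (2-3): L=4.8752, (cx,cy)=(0.4408,0.8976)
solve A·x = −loads:
  F[0-1] = -964.5926 N (compression)
  F[0-2] = -457.6175 N (compression)
  F[1-2] = +901.9558 N (tension)
  F[1-3] = -578.3764 N (compression)
  F[2-3] = -38.9721 N (compression)
  Rx@0 = +929.7000 N
  Ry@0 = +841.1760 N
  Ry@2 = -752.1260 N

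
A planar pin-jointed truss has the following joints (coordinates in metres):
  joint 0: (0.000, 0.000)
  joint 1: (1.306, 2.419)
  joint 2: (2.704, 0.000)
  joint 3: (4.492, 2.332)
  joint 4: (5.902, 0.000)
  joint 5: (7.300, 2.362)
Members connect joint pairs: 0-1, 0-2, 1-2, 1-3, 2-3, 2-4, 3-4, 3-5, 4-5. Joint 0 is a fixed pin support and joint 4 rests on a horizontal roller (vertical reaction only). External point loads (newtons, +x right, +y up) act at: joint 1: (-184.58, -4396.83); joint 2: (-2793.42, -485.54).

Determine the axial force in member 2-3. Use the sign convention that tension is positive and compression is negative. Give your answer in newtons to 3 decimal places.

1359.227

N=6 nodes, M=9 members, R=3 reactions → 2N=12, M+R=12
member 0 (0-1): L=2.7490, (cx,cy)=(0.4751,0.8799)
member 1 (0-2): L=2.7040, (cx,cy)=(1.0000,0.0000)
member 2 (1-2): L=2.7939, (cx,cy)=(0.5004,-0.8658)
member 3 (1-3): L=3.1872, (cx,cy)=(0.9996,-0.0273)
member 4 (2-3): L=2.9386, (cx,cy)=(0.6085,0.7936)
member 5 (2-4): L=3.1980, (cx,cy)=(1.0000,0.0000)
member 6 (3-4): L=2.7251, (cx,cy)=(0.5174,-0.8557)
member 7 (3-5): L=2.8082, (cx,cy)=(0.9999,0.0107)
member 8 (4-5): L=2.7447, (cx,cy)=(0.5093,0.8606)
solve A·x = −loads:
  F[0-1] = -4275.9920 N (compression)
  F[0-2] = -946.5802 N (compression)
  F[1-2] = -685.0478 N (compression)
  F[1-3] = -1504.6211 N (compression)
  F[2-3] = +1359.2267 N (tension)
  F[2-4] = +677.0252 N (tension)
  F[3-4] = -1308.4968 N (compression)
  F[3-5] = -0.0000 N (compression)
  F[4-5] = +0.0000 N (tension)
  Rx@0 = +2978.0000 N
  Ry@0 = +3762.6375 N
  Ry@4 = +1119.7325 N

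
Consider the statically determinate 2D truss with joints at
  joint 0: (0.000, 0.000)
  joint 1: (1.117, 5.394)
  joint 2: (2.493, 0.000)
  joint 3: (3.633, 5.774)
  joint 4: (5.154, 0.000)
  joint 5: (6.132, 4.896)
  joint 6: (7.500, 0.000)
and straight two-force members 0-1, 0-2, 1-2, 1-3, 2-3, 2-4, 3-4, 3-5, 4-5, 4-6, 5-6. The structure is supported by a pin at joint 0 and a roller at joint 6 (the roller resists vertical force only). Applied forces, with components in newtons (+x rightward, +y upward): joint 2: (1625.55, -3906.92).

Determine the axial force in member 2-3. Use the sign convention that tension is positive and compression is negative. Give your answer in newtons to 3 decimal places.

1502.428

N=7 nodes, M=11 members, R=3 reactions → 2N=14, M+R=14
member 0 (0-1): L=5.5084, (cx,cy)=(0.2028,0.9792)
member 1 (0-2): L=2.4930, (cx,cy)=(1.0000,0.0000)
member 2 (1-2): L=5.5667, (cx,cy)=(0.2472,-0.9690)
member 3 (1-3): L=2.5445, (cx,cy)=(0.9888,0.1493)
member 4 (2-3): L=5.8855, (cx,cy)=(0.1937,0.9811)
member 5 (2-4): L=2.6610, (cx,cy)=(1.0000,0.0000)
member 6 (3-4): L=5.9710, (cx,cy)=(0.2547,-0.9670)
member 7 (3-5): L=2.6488, (cx,cy)=(0.9435,-0.3315)
member 8 (4-5): L=4.9927, (cx,cy)=(0.1959,0.9806)
member 9 (4-6): L=2.3460, (cx,cy)=(1.0000,0.0000)
member 10 (5-6): L=5.0835, (cx,cy)=(0.2691,-0.9631)
solve A·x = −loads:
  F[0-1] = -2663.5977 N (compression)
  F[0-2] = +2165.6735 N (tension)
  F[1-2] = +2510.8602 N (tension)
  F[1-3] = -1173.9282 N (compression)
  F[2-3] = +1502.4283 N (tension)
  F[2-4] = +869.7470 N (tension)
  F[3-4] = -1131.7005 N (compression)
  F[3-5] = -616.3104 N (compression)
  F[4-5] = +1115.9877 N (tension)
  F[4-6] = +362.8609 N (tension)
  F[5-6] = -1348.4014 N (compression)
  Rx@0 = -1625.5500 N
  Ry@0 = +2608.2598 N
  Ry@6 = +1298.6602 N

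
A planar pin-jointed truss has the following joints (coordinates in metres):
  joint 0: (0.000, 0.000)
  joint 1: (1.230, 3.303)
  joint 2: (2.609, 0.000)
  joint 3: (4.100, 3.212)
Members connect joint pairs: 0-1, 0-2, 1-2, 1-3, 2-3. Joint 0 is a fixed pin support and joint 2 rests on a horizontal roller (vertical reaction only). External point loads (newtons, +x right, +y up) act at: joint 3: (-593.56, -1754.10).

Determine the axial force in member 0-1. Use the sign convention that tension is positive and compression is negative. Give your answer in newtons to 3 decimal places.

N=4 nodes, M=5 members, R=3 reactions → 2N=8, M+R=8
member 0 (0-1): L=3.5246, (cx,cy)=(0.3490,0.9371)
member 1 (0-2): L=2.6090, (cx,cy)=(1.0000,0.0000)
member 2 (1-2): L=3.5793, (cx,cy)=(0.3853,-0.9228)
member 3 (1-3): L=2.8714, (cx,cy)=(0.9995,-0.0317)
member 4 (2-3): L=3.5412, (cx,cy)=(0.4210,0.9070)
solve A·x = −loads:
  F[0-1] = +289.9205 N (tension)
  F[0-2] = -694.7356 N (compression)
  F[1-2] = -301.8945 N (compression)
  F[1-3] = +217.5958 N (tension)
  F[2-3] = -1926.2706 N (compression)
  Rx@0 = +593.5600 N
  Ry@0 = -271.6935 N
  Ry@2 = +2025.7935 N

289.920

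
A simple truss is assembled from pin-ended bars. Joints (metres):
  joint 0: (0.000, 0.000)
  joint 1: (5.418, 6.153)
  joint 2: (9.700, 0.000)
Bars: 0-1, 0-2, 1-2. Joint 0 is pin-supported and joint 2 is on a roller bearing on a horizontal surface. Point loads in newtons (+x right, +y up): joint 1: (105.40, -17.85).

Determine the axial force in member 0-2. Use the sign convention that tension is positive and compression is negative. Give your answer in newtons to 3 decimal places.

N=3 nodes, M=3 members, R=3 reactions → 2N=6, M+R=6
member 0 (0-1): L=8.1984, (cx,cy)=(0.6609,0.7505)
member 1 (0-2): L=9.7000, (cx,cy)=(1.0000,0.0000)
member 2 (1-2): L=7.4963, (cx,cy)=(0.5712,-0.8208)
solve A·x = −loads:
  F[0-1] = +78.5847 N (tension)
  F[0-2] = +53.4666 N (tension)
  F[1-2] = -93.6019 N (compression)
  Rx@0 = -105.4000 N
  Ry@0 = -58.9786 N
  Ry@2 = +76.8286 N

53.467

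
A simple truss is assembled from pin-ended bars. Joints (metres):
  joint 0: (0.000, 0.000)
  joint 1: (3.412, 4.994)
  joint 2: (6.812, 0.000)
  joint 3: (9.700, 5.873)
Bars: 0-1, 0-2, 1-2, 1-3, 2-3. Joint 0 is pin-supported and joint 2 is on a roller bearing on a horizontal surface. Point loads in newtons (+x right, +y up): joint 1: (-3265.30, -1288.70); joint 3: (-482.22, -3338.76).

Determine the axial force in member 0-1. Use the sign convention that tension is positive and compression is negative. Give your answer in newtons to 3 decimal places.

N=4 nodes, M=5 members, R=3 reactions → 2N=8, M+R=8
member 0 (0-1): L=6.0483, (cx,cy)=(0.5641,0.8257)
member 1 (0-2): L=6.8120, (cx,cy)=(1.0000,0.0000)
member 2 (1-2): L=6.0415, (cx,cy)=(0.5628,-0.8266)
member 3 (1-3): L=6.3491, (cx,cy)=(0.9904,0.1384)
member 4 (2-3): L=6.5447, (cx,cy)=(0.4413,0.8974)
solve A·x = −loads:
  F[0-1] = -2467.4209 N (compression)
  F[0-2] = -2355.5822 N (compression)
  F[1-2] = +1116.2242 N (tension)
  F[1-3] = +1257.2901 N (tension)
  F[2-3] = -3914.5695 N (compression)
  Rx@0 = +3747.5200 N
  Ry@0 = +2037.3205 N
  Ry@2 = +2590.1395 N

-2467.421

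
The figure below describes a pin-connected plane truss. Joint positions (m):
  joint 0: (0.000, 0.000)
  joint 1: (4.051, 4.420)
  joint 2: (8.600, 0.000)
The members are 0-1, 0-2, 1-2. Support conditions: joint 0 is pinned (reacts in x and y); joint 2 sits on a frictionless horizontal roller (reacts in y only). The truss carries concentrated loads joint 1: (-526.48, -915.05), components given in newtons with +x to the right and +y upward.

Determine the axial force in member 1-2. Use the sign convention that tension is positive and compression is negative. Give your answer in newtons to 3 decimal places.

-230.238

N=3 nodes, M=3 members, R=3 reactions → 2N=6, M+R=6
member 0 (0-1): L=5.9956, (cx,cy)=(0.6757,0.7372)
member 1 (0-2): L=8.6000, (cx,cy)=(1.0000,0.0000)
member 2 (1-2): L=6.3427, (cx,cy)=(0.7172,-0.6969)
solve A·x = −loads:
  F[0-1] = -1023.5965 N (compression)
  F[0-2] = +165.1275 N (tension)
  F[1-2] = -230.2383 N (compression)
  Rx@0 = +526.4800 N
  Ry@0 = +754.6051 N
  Ry@2 = +160.4449 N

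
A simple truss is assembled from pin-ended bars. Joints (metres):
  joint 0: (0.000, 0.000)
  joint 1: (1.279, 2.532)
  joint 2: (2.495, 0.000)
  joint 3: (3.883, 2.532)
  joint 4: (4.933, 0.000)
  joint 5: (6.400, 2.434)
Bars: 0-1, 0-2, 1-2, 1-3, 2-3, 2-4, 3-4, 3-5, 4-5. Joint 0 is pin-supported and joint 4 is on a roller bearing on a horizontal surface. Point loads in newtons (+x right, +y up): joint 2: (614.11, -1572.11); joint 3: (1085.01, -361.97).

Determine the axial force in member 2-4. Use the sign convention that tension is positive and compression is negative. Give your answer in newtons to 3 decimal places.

678.840

N=6 nodes, M=9 members, R=3 reactions → 2N=12, M+R=12
member 0 (0-1): L=2.8367, (cx,cy)=(0.4509,0.8926)
member 1 (0-2): L=2.4950, (cx,cy)=(1.0000,0.0000)
member 2 (1-2): L=2.8089, (cx,cy)=(0.4329,-0.9014)
member 3 (1-3): L=2.6040, (cx,cy)=(1.0000,0.0000)
member 4 (2-3): L=2.8875, (cx,cy)=(0.4807,0.8769)
member 5 (2-4): L=2.4380, (cx,cy)=(1.0000,0.0000)
member 6 (3-4): L=2.7411, (cx,cy)=(0.3831,-0.9237)
member 7 (3-5): L=2.5189, (cx,cy)=(0.9992,-0.0389)
member 8 (4-5): L=2.8419, (cx,cy)=(0.5162,0.8565)
solve A·x = −loads:
  F[0-1] = -332.8604 N (compression)
  F[0-2] = +1849.1988 N (tension)
  F[1-2] = +329.5934 N (tension)
  F[1-3] = -292.7651 N (compression)
  F[2-3] = +1454.0097 N (tension)
  F[2-4] = +678.8396 N (tension)
  F[3-4] = -1772.1470 N (compression)
  F[3-5] = +0.0000 N (tension)
  F[4-5] = -0.0000 N (compression)
  Rx@0 = -1699.1200 N
  Ry@0 = +297.1067 N
  Ry@4 = +1636.9733 N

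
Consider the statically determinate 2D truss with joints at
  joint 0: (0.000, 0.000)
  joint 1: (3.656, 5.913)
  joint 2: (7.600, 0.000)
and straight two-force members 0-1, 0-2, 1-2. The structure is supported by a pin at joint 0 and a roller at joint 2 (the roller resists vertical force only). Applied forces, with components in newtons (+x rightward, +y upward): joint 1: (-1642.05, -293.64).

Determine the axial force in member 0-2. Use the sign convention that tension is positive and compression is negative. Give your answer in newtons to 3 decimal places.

-757.919

N=3 nodes, M=3 members, R=3 reactions → 2N=6, M+R=6
member 0 (0-1): L=6.9520, (cx,cy)=(0.5259,0.8506)
member 1 (0-2): L=7.6000, (cx,cy)=(1.0000,0.0000)
member 2 (1-2): L=7.1077, (cx,cy)=(0.5549,-0.8319)
solve A·x = −loads:
  F[0-1] = -1681.1964 N (compression)
  F[0-2] = -757.9189 N (compression)
  F[1-2] = +1365.8781 N (tension)
  Rx@0 = +1642.0500 N
  Ry@0 = +1429.9418 N
  Ry@2 = -1136.3018 N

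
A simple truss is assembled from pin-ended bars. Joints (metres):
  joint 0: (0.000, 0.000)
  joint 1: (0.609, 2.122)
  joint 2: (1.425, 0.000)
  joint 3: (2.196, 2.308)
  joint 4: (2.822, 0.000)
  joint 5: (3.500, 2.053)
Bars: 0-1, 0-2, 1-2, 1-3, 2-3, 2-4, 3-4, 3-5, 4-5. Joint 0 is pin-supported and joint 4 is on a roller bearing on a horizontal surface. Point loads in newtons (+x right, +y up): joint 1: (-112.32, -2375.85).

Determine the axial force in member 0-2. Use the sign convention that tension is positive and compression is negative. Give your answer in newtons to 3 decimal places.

446.625

N=6 nodes, M=9 members, R=3 reactions → 2N=12, M+R=12
member 0 (0-1): L=2.2077, (cx,cy)=(0.2759,0.9612)
member 1 (0-2): L=1.4250, (cx,cy)=(1.0000,0.0000)
member 2 (1-2): L=2.2735, (cx,cy)=(0.3589,-0.9334)
member 3 (1-3): L=1.5979, (cx,cy)=(0.9932,0.1164)
member 4 (2-3): L=2.4334, (cx,cy)=(0.3168,0.9485)
member 5 (2-4): L=1.3970, (cx,cy)=(1.0000,0.0000)
member 6 (3-4): L=2.3914, (cx,cy)=(0.2618,-0.9651)
member 7 (3-5): L=1.3287, (cx,cy)=(0.9814,-0.1919)
member 8 (4-5): L=2.1621, (cx,cy)=(0.3136,0.9496)
solve A·x = −loads:
  F[0-1] = -2026.2100 N (compression)
  F[0-2] = +446.6255 N (tension)
  F[1-2] = -492.7091 N (compression)
  F[1-3] = -271.6289 N (compression)
  F[2-3] = +484.8602 N (tension)
  F[2-4] = +116.1572 N (tension)
  F[3-4] = -443.7331 N (compression)
  F[3-5] = -0.0000 N (tension)
  F[4-5] = +0.0000 N (tension)
  Rx@0 = +112.3200 N
  Ry@0 = +1947.5900 N
  Ry@4 = +428.2600 N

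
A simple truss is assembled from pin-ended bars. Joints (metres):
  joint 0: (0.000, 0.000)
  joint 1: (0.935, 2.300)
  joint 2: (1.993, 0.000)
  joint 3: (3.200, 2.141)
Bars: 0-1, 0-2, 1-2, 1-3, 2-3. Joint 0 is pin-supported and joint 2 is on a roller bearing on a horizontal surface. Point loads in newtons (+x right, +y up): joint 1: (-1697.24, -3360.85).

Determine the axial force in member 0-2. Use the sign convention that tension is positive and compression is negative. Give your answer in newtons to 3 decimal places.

-175.704

N=4 nodes, M=5 members, R=3 reactions → 2N=8, M+R=8
member 0 (0-1): L=2.4828, (cx,cy)=(0.3766,0.9264)
member 1 (0-2): L=1.9930, (cx,cy)=(1.0000,0.0000)
member 2 (1-2): L=2.5317, (cx,cy)=(0.4179,-0.9085)
member 3 (1-3): L=2.2706, (cx,cy)=(0.9975,-0.0700)
member 4 (2-3): L=2.4578, (cx,cy)=(0.4911,0.8711)
solve A·x = −loads:
  F[0-1] = -4040.2648 N (compression)
  F[0-2] = -175.7041 N (compression)
  F[1-2] = +420.4398 N (tension)
  F[1-3] = -0.0000 N (tension)
  F[2-3] = +0.0000 N (tension)
  Rx@0 = +1697.2400 N
  Ry@0 = +3742.8155 N
  Ry@2 = -381.9655 N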